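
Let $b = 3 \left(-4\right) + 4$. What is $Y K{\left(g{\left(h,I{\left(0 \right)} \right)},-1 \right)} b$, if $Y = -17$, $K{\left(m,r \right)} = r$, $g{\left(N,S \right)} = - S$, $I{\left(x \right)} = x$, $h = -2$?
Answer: $-136$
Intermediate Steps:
$b = -8$ ($b = -12 + 4 = -8$)
$Y K{\left(g{\left(h,I{\left(0 \right)} \right)},-1 \right)} b = \left(-17\right) \left(-1\right) \left(-8\right) = 17 \left(-8\right) = -136$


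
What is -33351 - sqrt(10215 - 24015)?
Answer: -33351 - 10*I*sqrt(138) ≈ -33351.0 - 117.47*I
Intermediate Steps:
-33351 - sqrt(10215 - 24015) = -33351 - sqrt(-13800) = -33351 - 10*I*sqrt(138)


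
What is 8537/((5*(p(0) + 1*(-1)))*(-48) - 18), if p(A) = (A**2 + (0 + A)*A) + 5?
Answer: -8537/978 ≈ -8.7290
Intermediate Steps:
p(A) = 5 + 2*A**2 (p(A) = (A**2 + A*A) + 5 = (A**2 + A**2) + 5 = 2*A**2 + 5 = 5 + 2*A**2)
8537/((5*(p(0) + 1*(-1)))*(-48) - 18) = 8537/((5*((5 + 2*0**2) + 1*(-1)))*(-48) - 18) = 8537/((5*((5 + 2*0) - 1))*(-48) - 18) = 8537/((5*((5 + 0) - 1))*(-48) - 18) = 8537/((5*(5 - 1))*(-48) - 18) = 8537/((5*4)*(-48) - 18) = 8537/(20*(-48) - 18) = 8537/(-960 - 18) = 8537/(-978) = 8537*(-1/978) = -8537/978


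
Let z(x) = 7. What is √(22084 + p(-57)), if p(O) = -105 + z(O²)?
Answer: √21986 ≈ 148.28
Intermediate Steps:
p(O) = -98 (p(O) = -105 + 7 = -98)
√(22084 + p(-57)) = √(22084 - 98) = √21986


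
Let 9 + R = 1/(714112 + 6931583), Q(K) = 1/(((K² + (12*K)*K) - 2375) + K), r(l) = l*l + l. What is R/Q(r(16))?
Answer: -66037403540006/7645695 ≈ -8.6372e+6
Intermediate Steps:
r(l) = l + l² (r(l) = l² + l = l + l²)
Q(K) = 1/(-2375 + K + 13*K²) (Q(K) = 1/(((K² + 12*K²) - 2375) + K) = 1/((13*K² - 2375) + K) = 1/((-2375 + 13*K²) + K) = 1/(-2375 + K + 13*K²))
R = -68811254/7645695 (R = -9 + 1/(714112 + 6931583) = -9 + 1/7645695 = -68811254/7645695 ≈ -9.0000)
R/Q(r(16)) = -(-1720281350/80481 + 1100980064*(1 + 16)/7645695 + (894546302/7645695)*256*(1 + 16)²) = -68811254/(7645695*(1/(-2375 + 16*17 + 13*(16*17)²))) = -68811254/(7645695*(1/(-2375 + 272 + 13*272²))) = -68811254/(7645695*(1/(-2375 + 272 + 13*73984))) = -68811254/(7645695*(1/(-2375 + 272 + 961792))) = -68811254/(7645695*(1/959689)) = -68811254/(7645695*1/959689) = -68811254/7645695*959689 = -66037403540006/7645695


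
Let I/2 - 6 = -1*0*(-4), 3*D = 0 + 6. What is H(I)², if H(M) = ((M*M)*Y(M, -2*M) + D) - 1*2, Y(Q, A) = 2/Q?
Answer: 576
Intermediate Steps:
D = 2 (D = (0 + 6)/3 = (⅓)*6 = 2)
I = 12 (I = 12 + 2*(-1*0*(-4)) = 12 + 2*(0*(-4)) = 12 + 2*0 = 12 + 0 = 12)
H(M) = 2*M (H(M) = ((M*M)*(2/M) + 2) - 1*2 = (M²*(2/M) + 2) - 2 = (2*M + 2) - 2 = (2 + 2*M) - 2 = 2*M)
H(I)² = (2*12)² = 24² = 576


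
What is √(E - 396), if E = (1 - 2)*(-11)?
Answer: I*√385 ≈ 19.621*I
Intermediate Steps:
E = 11 (E = -1*(-11) = 11)
√(E - 396) = √(11 - 396) = √(-385) = I*√385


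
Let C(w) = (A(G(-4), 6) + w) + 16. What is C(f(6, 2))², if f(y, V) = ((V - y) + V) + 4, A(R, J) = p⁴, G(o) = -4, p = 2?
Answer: 1156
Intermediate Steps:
A(R, J) = 16 (A(R, J) = 2⁴ = 16)
f(y, V) = 4 - y + 2*V (f(y, V) = (-y + 2*V) + 4 = 4 - y + 2*V)
C(w) = 32 + w (C(w) = (16 + w) + 16 = 32 + w)
C(f(6, 2))² = (32 + (4 - 1*6 + 2*2))² = (32 + (4 - 6 + 4))² = (32 + 2)² = 34² = 1156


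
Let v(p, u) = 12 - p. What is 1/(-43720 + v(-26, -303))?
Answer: -1/43682 ≈ -2.2893e-5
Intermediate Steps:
1/(-43720 + v(-26, -303)) = 1/(-43720 + (12 - 1*(-26))) = 1/(-43720 + (12 + 26)) = 1/(-43720 + 38) = 1/(-43682) = -1/43682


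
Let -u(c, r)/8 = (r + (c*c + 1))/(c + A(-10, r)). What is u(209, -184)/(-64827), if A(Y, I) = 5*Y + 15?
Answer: 24856/805707 ≈ 0.030850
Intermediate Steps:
A(Y, I) = 15 + 5*Y
u(c, r) = -8*(1 + r + c²)/(-35 + c) (u(c, r) = -8*(r + (c*c + 1))/(c + (15 + 5*(-10))) = -8*(r + (c² + 1))/(c + (15 - 50)) = -8*(r + (1 + c²))/(c - 35) = -8*(1 + r + c²)/(-35 + c))
u(209, -184)/(-64827) = (8*(-1 - 1*(-184) - 1*209²)/(-35 + 209))/(-64827) = (8*(-1 + 184 - 1*43681)/174)*(-1/64827) = (8*(1/174)*(-1 + 184 - 43681))*(-1/64827) = (8*(1/174)*(-43498))*(-1/64827) = -173992/87*(-1/64827) = 24856/805707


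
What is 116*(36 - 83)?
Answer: -5452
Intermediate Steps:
116*(36 - 83) = 116*(-47) = -5452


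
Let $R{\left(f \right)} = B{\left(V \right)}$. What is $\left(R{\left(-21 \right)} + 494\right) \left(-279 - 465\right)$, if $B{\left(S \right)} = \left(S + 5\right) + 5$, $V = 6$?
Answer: $-379440$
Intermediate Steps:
$B{\left(S \right)} = 10 + S$ ($B{\left(S \right)} = \left(5 + S\right) + 5 = 10 + S$)
$R{\left(f \right)} = 16$ ($R{\left(f \right)} = 10 + 6 = 16$)
$\left(R{\left(-21 \right)} + 494\right) \left(-279 - 465\right) = \left(16 + 494\right) \left(-279 - 465\right) = 510 \left(-744\right) = -379440$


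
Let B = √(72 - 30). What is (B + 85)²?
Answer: (85 + √42)² ≈ 8368.7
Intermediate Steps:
B = √42 ≈ 6.4807
(B + 85)² = (√42 + 85)² = (85 + √42)²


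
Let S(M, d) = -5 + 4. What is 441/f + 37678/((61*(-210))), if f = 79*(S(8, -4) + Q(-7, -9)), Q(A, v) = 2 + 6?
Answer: -1084766/505995 ≈ -2.1438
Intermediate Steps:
Q(A, v) = 8
S(M, d) = -1
f = 553 (f = 79*(-1 + 8) = 79*7 = 553)
441/f + 37678/((61*(-210))) = 441/553 + 37678/((61*(-210))) = 441*(1/553) + 37678/(-12810) = 63/79 + 37678*(-1/12810) = 63/79 - 18839/6405 = -1084766/505995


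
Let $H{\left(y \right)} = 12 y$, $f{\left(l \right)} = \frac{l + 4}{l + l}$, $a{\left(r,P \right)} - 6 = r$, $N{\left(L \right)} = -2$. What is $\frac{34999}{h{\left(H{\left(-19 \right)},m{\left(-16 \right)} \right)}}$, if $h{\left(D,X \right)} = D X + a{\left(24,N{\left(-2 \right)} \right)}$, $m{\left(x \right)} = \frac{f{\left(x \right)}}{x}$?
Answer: $\frac{1119968}{1131} \approx 990.25$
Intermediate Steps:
$a{\left(r,P \right)} = 6 + r$
$f{\left(l \right)} = \frac{4 + l}{2 l}$
$m{\left(x \right)} = \frac{4 + x}{2 x^{2}}$ ($m{\left(x \right)} = \frac{\frac{1}{2} \frac{1}{x} \left(4 + x\right)}{x} = \frac{4 + x}{2 x^{2}}$)
$h{\left(D,X \right)} = 30 + D X$ ($h{\left(D,X \right)} = D X + \left(6 + 24\right) = D X + 30 = 30 + D X$)
$\frac{34999}{h{\left(H{\left(-19 \right)},m{\left(-16 \right)} \right)}} = \frac{34999}{30 + 12 \left(-19\right) \frac{4 - 16}{2 \cdot 256}} = \frac{34999}{30 - 228 \cdot \frac{1}{2} \cdot \frac{1}{256} \left(-12\right)} = \frac{34999}{30 - - \frac{171}{32}} = \frac{34999}{30 + \frac{171}{32}} = \frac{34999}{\frac{1131}{32}} = 34999 \cdot \frac{32}{1131} = \frac{1119968}{1131}$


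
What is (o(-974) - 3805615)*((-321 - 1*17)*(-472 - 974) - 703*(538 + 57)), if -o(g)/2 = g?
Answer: -268017787821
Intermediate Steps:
o(g) = -2*g
(o(-974) - 3805615)*((-321 - 1*17)*(-472 - 974) - 703*(538 + 57)) = (-2*(-974) - 3805615)*((-321 - 1*17)*(-472 - 974) - 703*(538 + 57)) = (1948 - 3805615)*((-321 - 17)*(-1446) - 703*595) = -3803667*(-338*(-1446) - 418285) = -3803667*(488748 - 418285) = -3803667*70463 = -268017787821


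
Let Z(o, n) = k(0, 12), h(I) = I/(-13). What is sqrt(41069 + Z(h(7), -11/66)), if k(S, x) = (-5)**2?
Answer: 3*sqrt(4566) ≈ 202.72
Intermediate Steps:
h(I) = -I/13 (h(I) = I*(-1/13) = -I/13)
k(S, x) = 25
Z(o, n) = 25
sqrt(41069 + Z(h(7), -11/66)) = sqrt(41069 + 25) = sqrt(41094) = 3*sqrt(4566)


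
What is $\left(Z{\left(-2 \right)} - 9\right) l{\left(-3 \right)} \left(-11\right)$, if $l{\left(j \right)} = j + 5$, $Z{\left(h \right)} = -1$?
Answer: $220$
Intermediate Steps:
$l{\left(j \right)} = 5 + j$
$\left(Z{\left(-2 \right)} - 9\right) l{\left(-3 \right)} \left(-11\right) = \left(-1 - 9\right) \left(5 - 3\right) \left(-11\right) = \left(-1 - 9\right) 2 \left(-11\right) = \left(-10\right) 2 \left(-11\right) = \left(-20\right) \left(-11\right) = 220$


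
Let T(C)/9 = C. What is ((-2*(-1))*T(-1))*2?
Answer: -36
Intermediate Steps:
T(C) = 9*C
((-2*(-1))*T(-1))*2 = ((-2*(-1))*(9*(-1)))*2 = (2*(-9))*2 = -18*2 = -36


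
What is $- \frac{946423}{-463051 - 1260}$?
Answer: $\frac{946423}{464311} \approx 2.0383$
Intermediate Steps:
$- \frac{946423}{-463051 - 1260} = - \frac{946423}{-464311} = \left(-946423\right) \left(- \frac{1}{464311}\right) = \frac{946423}{464311}$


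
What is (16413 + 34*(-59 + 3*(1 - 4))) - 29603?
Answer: -15502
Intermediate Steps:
(16413 + 34*(-59 + 3*(1 - 4))) - 29603 = (16413 + 34*(-59 + 3*(-3))) - 29603 = (16413 + 34*(-59 - 9)) - 29603 = (16413 + 34*(-68)) - 29603 = (16413 - 2312) - 29603 = 14101 - 29603 = -15502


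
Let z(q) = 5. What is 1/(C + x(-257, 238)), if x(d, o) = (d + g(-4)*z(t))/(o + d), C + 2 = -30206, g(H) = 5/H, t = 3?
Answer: -76/2294755 ≈ -3.3119e-5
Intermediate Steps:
C = -30208 (C = -2 - 30206 = -30208)
x(d, o) = (-25/4 + d)/(d + o) (x(d, o) = (d + (5/(-4))*5)/(o + d) = (d + (5*(-¼))*5)/(d + o) = (d - 5/4*5)/(d + o) = (d - 25/4)/(d + o) = (-25/4 + d)/(d + o))
1/(C + x(-257, 238)) = 1/(-30208 + (-25/4 - 257)/(-257 + 238)) = 1/(-30208 - 1053/4/(-19)) = 1/(-30208 - 1/19*(-1053/4)) = 1/(-30208 + 1053/76) = 1/(-2294755/76) = -76/2294755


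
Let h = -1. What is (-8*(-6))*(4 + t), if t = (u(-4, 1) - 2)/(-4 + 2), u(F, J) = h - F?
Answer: 168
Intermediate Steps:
u(F, J) = -1 - F
t = -½ (t = ((-1 - 1*(-4)) - 2)/(-4 + 2) = ((-1 + 4) - 2)/(-2) = (3 - 2)*(-½) = 1*(-½) = -½ ≈ -0.50000)
(-8*(-6))*(4 + t) = (-8*(-6))*(4 - ½) = 48*(7/2) = 168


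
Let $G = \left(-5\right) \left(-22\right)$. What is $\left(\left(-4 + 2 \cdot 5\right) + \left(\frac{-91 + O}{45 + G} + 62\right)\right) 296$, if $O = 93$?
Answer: $\frac{3120432}{155} \approx 20132.0$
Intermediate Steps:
$G = 110$
$\left(\left(-4 + 2 \cdot 5\right) + \left(\frac{-91 + O}{45 + G} + 62\right)\right) 296 = \left(\left(-4 + 2 \cdot 5\right) + \left(\frac{-91 + 93}{45 + 110} + 62\right)\right) 296 = \left(\left(-4 + 10\right) + \left(\frac{2}{155} + 62\right)\right) 296 = \left(6 + \left(2 \cdot \frac{1}{155} + 62\right)\right) 296 = \left(6 + \left(\frac{2}{155} + 62\right)\right) 296 = \left(6 + \frac{9612}{155}\right) 296 = \frac{10542}{155} \cdot 296 = \frac{3120432}{155}$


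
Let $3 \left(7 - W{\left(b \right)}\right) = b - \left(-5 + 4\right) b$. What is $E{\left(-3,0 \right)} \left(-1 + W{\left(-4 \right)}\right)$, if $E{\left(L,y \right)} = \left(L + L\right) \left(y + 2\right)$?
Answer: $-104$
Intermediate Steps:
$E{\left(L,y \right)} = 2 L \left(2 + y\right)$
$W{\left(b \right)} = 7 - \frac{2 b}{3}$ ($W{\left(b \right)} = 7 - \frac{b - \left(-5 + 4\right) b}{3} = 7 - \frac{b - - b}{3} = 7 - \frac{b + b}{3} = 7 - \frac{2 b}{3}$)
$E{\left(-3,0 \right)} \left(-1 + W{\left(-4 \right)}\right) = 2 \left(-3\right) \left(2 + 0\right) \left(-1 + \left(7 - - \frac{8}{3}\right)\right) = 2 \left(-3\right) 2 \left(-1 + \left(7 + \frac{8}{3}\right)\right) = - 12 \left(-1 + \frac{29}{3}\right) = \left(-12\right) \frac{26}{3} = -104$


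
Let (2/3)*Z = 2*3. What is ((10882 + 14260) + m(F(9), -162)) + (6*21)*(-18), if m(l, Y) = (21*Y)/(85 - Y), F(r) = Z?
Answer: 5646476/247 ≈ 22860.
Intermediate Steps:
Z = 9 (Z = 3*(2*3)/2 = (3/2)*6 = 9)
F(r) = 9
m(l, Y) = 21*Y/(85 - Y)
((10882 + 14260) + m(F(9), -162)) + (6*21)*(-18) = ((10882 + 14260) - 21*(-162)/(-85 - 162)) + (6*21)*(-18) = (25142 - 21*(-162)/(-247)) + 126*(-18) = (25142 - 21*(-162)*(-1/247)) - 2268 = (25142 - 3402/247) - 2268 = 6206672/247 - 2268 = 5646476/247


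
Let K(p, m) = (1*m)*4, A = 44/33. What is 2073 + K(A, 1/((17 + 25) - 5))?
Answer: 76705/37 ≈ 2073.1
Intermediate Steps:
A = 4/3 (A = 44*(1/33) = 4/3 ≈ 1.3333)
K(p, m) = 4*m (K(p, m) = m*4 = 4*m)
2073 + K(A, 1/((17 + 25) - 5)) = 2073 + 4/((17 + 25) - 5) = 2073 + 4/(42 - 5) = 2073 + 4/37 = 76705/37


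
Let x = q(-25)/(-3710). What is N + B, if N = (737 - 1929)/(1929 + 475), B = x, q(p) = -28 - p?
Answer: -1103777/2229710 ≈ -0.49503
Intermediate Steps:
x = 3/3710 (x = (-28 - 1*(-25))/(-3710) = (-28 + 25)*(-1/3710) = -3*(-1/3710) = 3/3710 ≈ 0.00080863)
B = 3/3710 ≈ 0.00080863
N = -298/601 (N = -1192/2404 = -1192*1/2404 = -298/601 ≈ -0.49584)
N + B = -298/601 + 3/3710 = -1103777/2229710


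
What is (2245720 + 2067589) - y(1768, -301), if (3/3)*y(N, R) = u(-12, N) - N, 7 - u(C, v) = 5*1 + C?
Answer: 4315063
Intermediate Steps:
u(C, v) = 2 - C (u(C, v) = 7 - (5*1 + C) = 7 - (5 + C) = 7 + (-5 - C) = 2 - C)
y(N, R) = 14 - N (y(N, R) = (2 - 1*(-12)) - N = (2 + 12) - N = 14 - N)
(2245720 + 2067589) - y(1768, -301) = (2245720 + 2067589) - (14 - 1*1768) = 4313309 - (14 - 1768) = 4313309 - 1*(-1754) = 4313309 + 1754 = 4315063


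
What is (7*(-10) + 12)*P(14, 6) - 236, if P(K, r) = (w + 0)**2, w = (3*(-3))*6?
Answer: -169364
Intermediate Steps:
w = -54 (w = -9*6 = -54)
P(K, r) = 2916 (P(K, r) = (-54 + 0)**2 = (-54)**2 = 2916)
(7*(-10) + 12)*P(14, 6) - 236 = (7*(-10) + 12)*2916 - 236 = (-70 + 12)*2916 - 236 = -58*2916 - 236 = -169128 - 236 = -169364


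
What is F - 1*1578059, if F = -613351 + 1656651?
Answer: -534759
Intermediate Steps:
F = 1043300
F - 1*1578059 = 1043300 - 1*1578059 = 1043300 - 1578059 = -534759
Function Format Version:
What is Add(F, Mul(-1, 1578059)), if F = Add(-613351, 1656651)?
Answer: -534759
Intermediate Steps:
F = 1043300
Add(F, Mul(-1, 1578059)) = Add(1043300, Mul(-1, 1578059)) = Add(1043300, -1578059) = -534759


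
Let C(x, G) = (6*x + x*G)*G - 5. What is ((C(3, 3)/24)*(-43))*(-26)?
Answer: 10621/3 ≈ 3540.3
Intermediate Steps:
C(x, G) = -5 + G*(6*x + G*x) (C(x, G) = (6*x + G*x)*G - 5 = G*(6*x + G*x) - 5 = -5 + G*(6*x + G*x))
((C(3, 3)/24)*(-43))*(-26) = (((-5 + 3*3**2 + 6*3*3)/24)*(-43))*(-26) = (((-5 + 3*9 + 54)*(1/24))*(-43))*(-26) = (((-5 + 27 + 54)*(1/24))*(-43))*(-26) = ((76*(1/24))*(-43))*(-26) = ((19/6)*(-43))*(-26) = -817/6*(-26) = 10621/3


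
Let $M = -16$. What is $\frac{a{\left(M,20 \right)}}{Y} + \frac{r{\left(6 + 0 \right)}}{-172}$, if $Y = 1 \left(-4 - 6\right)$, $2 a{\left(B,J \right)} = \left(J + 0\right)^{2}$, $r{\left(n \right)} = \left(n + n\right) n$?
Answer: $- \frac{878}{43} \approx -20.419$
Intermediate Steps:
$r{\left(n \right)} = 2 n^{2}$ ($r{\left(n \right)} = 2 n n = 2 n^{2}$)
$a{\left(B,J \right)} = \frac{J^{2}}{2}$ ($a{\left(B,J \right)} = \frac{\left(J + 0\right)^{2}}{2} = \frac{J^{2}}{2}$)
$Y = -10$ ($Y = 1 \left(-10\right) = -10$)
$\frac{a{\left(M,20 \right)}}{Y} + \frac{r{\left(6 + 0 \right)}}{-172} = \frac{\frac{1}{2} \cdot 20^{2}}{-10} + \frac{2 \left(6 + 0\right)^{2}}{-172} = \frac{1}{2} \cdot 400 \left(- \frac{1}{10}\right) + 2 \cdot 6^{2} \left(- \frac{1}{172}\right) = 200 \left(- \frac{1}{10}\right) + 2 \cdot 36 \left(- \frac{1}{172}\right) = -20 + 72 \left(- \frac{1}{172}\right) = -20 - \frac{18}{43} = - \frac{878}{43}$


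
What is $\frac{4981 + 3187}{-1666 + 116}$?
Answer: $- \frac{4084}{775} \approx -5.2697$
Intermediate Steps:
$\frac{4981 + 3187}{-1666 + 116} = \frac{8168}{-1550} = 8168 \left(- \frac{1}{1550}\right) = - \frac{4084}{775}$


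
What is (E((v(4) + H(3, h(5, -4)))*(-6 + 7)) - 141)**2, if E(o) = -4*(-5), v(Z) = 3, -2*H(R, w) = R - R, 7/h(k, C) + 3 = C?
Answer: 14641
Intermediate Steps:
h(k, C) = 7/(-3 + C)
H(R, w) = 0 (H(R, w) = -(R - R)/2 = -1/2*0 = 0)
E(o) = 20
(E((v(4) + H(3, h(5, -4)))*(-6 + 7)) - 141)**2 = (20 - 141)**2 = (-121)**2 = 14641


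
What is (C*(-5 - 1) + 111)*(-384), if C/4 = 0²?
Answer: -42624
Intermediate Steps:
C = 0 (C = 4*0² = 4*0 = 0)
(C*(-5 - 1) + 111)*(-384) = (0*(-5 - 1) + 111)*(-384) = (0*(-6) + 111)*(-384) = (0 + 111)*(-384) = 111*(-384) = -42624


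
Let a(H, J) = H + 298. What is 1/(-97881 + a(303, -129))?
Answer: -1/97280 ≈ -1.0280e-5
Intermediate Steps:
a(H, J) = 298 + H
1/(-97881 + a(303, -129)) = 1/(-97881 + (298 + 303)) = 1/(-97881 + 601) = 1/(-97280) = -1/97280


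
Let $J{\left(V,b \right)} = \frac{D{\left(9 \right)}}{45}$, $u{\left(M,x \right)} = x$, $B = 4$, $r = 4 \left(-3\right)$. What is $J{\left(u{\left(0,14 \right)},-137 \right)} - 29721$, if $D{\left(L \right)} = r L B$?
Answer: $- \frac{148653}{5} \approx -29731.0$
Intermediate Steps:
$r = -12$
$D{\left(L \right)} = - 48 L$ ($D{\left(L \right)} = - 12 L 4 = - 48 L$)
$J{\left(V,b \right)} = - \frac{48}{5}$ ($J{\left(V,b \right)} = \frac{\left(-48\right) 9}{45} = \left(-432\right) \frac{1}{45} = - \frac{48}{5}$)
$J{\left(u{\left(0,14 \right)},-137 \right)} - 29721 = - \frac{48}{5} - 29721 = - \frac{148653}{5}$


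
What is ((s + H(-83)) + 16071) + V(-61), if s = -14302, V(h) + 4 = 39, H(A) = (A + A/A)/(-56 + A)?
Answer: 250838/139 ≈ 1804.6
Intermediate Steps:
H(A) = (1 + A)/(-56 + A) (H(A) = (A + 1)/(-56 + A) = (1 + A)/(-56 + A))
V(h) = 35 (V(h) = -4 + 39 = 35)
((s + H(-83)) + 16071) + V(-61) = ((-14302 + (1 - 83)/(-56 - 83)) + 16071) + 35 = ((-14302 - 82/(-139)) + 16071) + 35 = ((-14302 - 1/139*(-82)) + 16071) + 35 = ((-14302 + 82/139) + 16071) + 35 = (-1987896/139 + 16071) + 35 = 245973/139 + 35 = 250838/139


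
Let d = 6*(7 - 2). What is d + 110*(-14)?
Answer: -1510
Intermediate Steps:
d = 30 (d = 6*5 = 30)
d + 110*(-14) = 30 + 110*(-14) = 30 - 1540 = -1510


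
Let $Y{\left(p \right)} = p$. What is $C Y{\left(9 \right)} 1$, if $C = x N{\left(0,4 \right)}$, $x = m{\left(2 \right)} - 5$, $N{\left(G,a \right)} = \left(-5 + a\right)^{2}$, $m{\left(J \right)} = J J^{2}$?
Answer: $27$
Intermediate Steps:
$m{\left(J \right)} = J^{3}$
$x = 3$ ($x = 2^{3} - 5 = 8 - 5 = 3$)
$C = 3$ ($C = 3 \left(-5 + 4\right)^{2} = 3 \left(-1\right)^{2} = 3 \cdot 1 = 3$)
$C Y{\left(9 \right)} 1 = 3 \cdot 9 \cdot 1 = 27 \cdot 1 = 27$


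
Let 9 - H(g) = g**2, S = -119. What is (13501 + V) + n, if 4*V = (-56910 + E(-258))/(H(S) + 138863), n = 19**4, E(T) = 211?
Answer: 71744685069/498844 ≈ 1.4382e+5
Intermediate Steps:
n = 130321
H(g) = 9 - g**2
V = -56699/498844 (V = ((-56910 + 211)/((9 - 1*(-119)**2) + 138863))/4 = (-56699/((9 - 1*14161) + 138863))/4 = (-56699/((9 - 14161) + 138863))/4 = (-56699/(-14152 + 138863))/4 = (-56699/124711)/4 = (-56699*1/124711)/4 = (1/4)*(-56699/124711) = -56699/498844 ≈ -0.11366)
(13501 + V) + n = (13501 - 56699/498844) + 130321 = 6734836145/498844 + 130321 = 71744685069/498844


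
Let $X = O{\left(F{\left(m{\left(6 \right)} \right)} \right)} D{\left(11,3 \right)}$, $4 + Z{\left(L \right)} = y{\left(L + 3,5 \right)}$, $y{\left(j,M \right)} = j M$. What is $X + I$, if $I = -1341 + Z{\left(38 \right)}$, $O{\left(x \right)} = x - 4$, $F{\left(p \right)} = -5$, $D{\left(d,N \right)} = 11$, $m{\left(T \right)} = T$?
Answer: $-1239$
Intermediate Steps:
$O{\left(x \right)} = -4 + x$
$y{\left(j,M \right)} = M j$
$Z{\left(L \right)} = 11 + 5 L$ ($Z{\left(L \right)} = -4 + 5 \left(L + 3\right) = -4 + 5 \left(3 + L\right) = -4 + \left(15 + 5 L\right) = 11 + 5 L$)
$I = -1140$ ($I = -1341 + \left(11 + 5 \cdot 38\right) = -1341 + \left(11 + 190\right) = -1341 + 201 = -1140$)
$X = -99$ ($X = \left(-4 - 5\right) 11 = \left(-9\right) 11 = -99$)
$X + I = -99 - 1140 = -1239$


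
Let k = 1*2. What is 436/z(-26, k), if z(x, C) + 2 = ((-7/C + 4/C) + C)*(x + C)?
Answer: -218/7 ≈ -31.143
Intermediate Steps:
k = 2
z(x, C) = -2 + (C + x)*(C - 3/C) (z(x, C) = -2 + ((-7/C + 4/C) + C)*(x + C) = -2 + (-3/C + C)*(C + x) = -2 + (C - 3/C)*(C + x) = -2 + (C + x)*(C - 3/C))
436/z(-26, k) = 436/(-5 + 2² + 2*(-26) - 3*(-26)/2) = 436/(-5 + 4 - 52 - 3*(-26)*½) = 436/(-5 + 4 - 52 + 39) = 436/(-14) = 436*(-1/14) = -218/7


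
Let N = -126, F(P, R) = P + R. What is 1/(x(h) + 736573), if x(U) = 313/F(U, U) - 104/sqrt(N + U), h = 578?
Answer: 111226959754228/81926805539387703769 + 69489472*sqrt(113)/81926805539387703769 ≈ 1.3576e-6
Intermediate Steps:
x(U) = -104/sqrt(-126 + U) + 313/(2*U) (x(U) = 313/(U + U) - 104/sqrt(-126 + U) = 313/((2*U)) - 104/sqrt(-126 + U) = 313*(1/(2*U)) - 104/sqrt(-126 + U) = 313/(2*U) - 104/sqrt(-126 + U) = -104/sqrt(-126 + U) + 313/(2*U))
1/(x(h) + 736573) = 1/((-104/sqrt(-126 + 578) + (313/2)/578) + 736573) = 1/((-52*sqrt(113)/113 + (313/2)*(1/578)) + 736573) = 1/((-52*sqrt(113)/113 + 313/1156) + 736573) = 1/((313/1156 - 52*sqrt(113)/113) + 736573) = 1/(851478701/1156 - 52*sqrt(113)/113)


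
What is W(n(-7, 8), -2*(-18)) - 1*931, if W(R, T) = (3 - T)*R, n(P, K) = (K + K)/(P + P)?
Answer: -6253/7 ≈ -893.29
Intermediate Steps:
n(P, K) = K/P (n(P, K) = (2*K)/((2*P)) = (2*K)*(1/(2*P)) = K/P)
W(R, T) = R*(3 - T)
W(n(-7, 8), -2*(-18)) - 1*931 = (8/(-7))*(3 - (-2)*(-18)) - 1*931 = (8*(-⅐))*(3 - 1*36) - 931 = -8*(3 - 36)/7 - 931 = -8/7*(-33) - 931 = 264/7 - 931 = -6253/7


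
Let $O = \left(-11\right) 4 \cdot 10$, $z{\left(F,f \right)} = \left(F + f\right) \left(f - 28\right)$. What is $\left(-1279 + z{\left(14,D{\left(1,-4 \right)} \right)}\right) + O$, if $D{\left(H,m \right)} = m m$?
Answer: $-2079$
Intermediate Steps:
$D{\left(H,m \right)} = m^{2}$
$z{\left(F,f \right)} = \left(-28 + f\right) \left(F + f\right)$ ($z{\left(F,f \right)} = \left(F + f\right) \left(-28 + f\right) = \left(-28 + f\right) \left(F + f\right)$)
$O = -440$ ($O = \left(-44\right) 10 = -440$)
$\left(-1279 + z{\left(14,D{\left(1,-4 \right)} \right)}\right) + O = \left(-1279 + \left(\left(\left(-4\right)^{2}\right)^{2} - 392 - 28 \left(-4\right)^{2} + 14 \left(-4\right)^{2}\right)\right) - 440 = \left(-1279 + \left(16^{2} - 392 - 448 + 14 \cdot 16\right)\right) - 440 = \left(-1279 + \left(256 - 392 - 448 + 224\right)\right) - 440 = \left(-1279 - 360\right) - 440 = -1639 - 440 = -2079$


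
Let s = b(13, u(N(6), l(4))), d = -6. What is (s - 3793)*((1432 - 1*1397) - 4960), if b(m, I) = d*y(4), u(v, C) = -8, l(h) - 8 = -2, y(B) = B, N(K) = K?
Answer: 18798725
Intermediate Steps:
l(h) = 6 (l(h) = 8 - 2 = 6)
b(m, I) = -24 (b(m, I) = -6*4 = -24)
s = -24
(s - 3793)*((1432 - 1*1397) - 4960) = (-24 - 3793)*((1432 - 1*1397) - 4960) = -3817*((1432 - 1397) - 4960) = -3817*(35 - 4960) = -3817*(-4925) = 18798725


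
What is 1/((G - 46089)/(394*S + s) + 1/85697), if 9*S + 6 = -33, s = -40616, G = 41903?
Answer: 5440474045/538154948 ≈ 10.109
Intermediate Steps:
S = -13/3 (S = -⅔ + (⅑)*(-33) = -⅔ - 11/3 = -13/3 ≈ -4.3333)
1/((G - 46089)/(394*S + s) + 1/85697) = 1/((41903 - 46089)/(394*(-13/3) - 40616) + 1/85697) = 1/(-4186/(-5122/3 - 40616) + 1/85697) = 1/(-4186/(-126970/3) + 1/85697) = 1/(-4186*(-3/126970) + 1/85697) = 1/(6279/63485 + 1/85697) = 1/(538154948/5440474045) = 5440474045/538154948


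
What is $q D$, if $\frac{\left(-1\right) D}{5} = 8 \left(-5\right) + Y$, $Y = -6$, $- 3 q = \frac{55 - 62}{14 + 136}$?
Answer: $\frac{161}{45} \approx 3.5778$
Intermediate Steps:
$q = \frac{7}{450}$ ($q = - \frac{\left(55 - 62\right) \frac{1}{14 + 136}}{3} = - \frac{\left(-7\right) \frac{1}{150}}{3} = \left(- \frac{1}{3}\right) \left(- \frac{7}{150}\right) = \frac{7}{450} \approx 0.015556$)
$D = 230$ ($D = - 5 \left(8 \left(-5\right) - 6\right) = - 5 \left(-40 - 6\right) = \left(-5\right) \left(-46\right) = 230$)
$q D = \frac{7}{450} \cdot 230 = \frac{161}{45}$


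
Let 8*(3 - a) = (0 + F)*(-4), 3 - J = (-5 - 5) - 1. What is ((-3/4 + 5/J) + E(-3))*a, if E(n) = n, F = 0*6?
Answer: -285/28 ≈ -10.179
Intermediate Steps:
F = 0
J = 14 (J = 3 - ((-5 - 5) - 1) = 3 - (-10 - 1) = 3 - 1*(-11) = 3 + 11 = 14)
a = 3 (a = 3 - (0 + 0)*(-4)/8 = 3 - 0*(-4) = 3 - 1/8*0 = 3 + 0 = 3)
((-3/4 + 5/J) + E(-3))*a = ((-3/4 + 5/14) - 3)*3 = (-11/28 - 3)*3 = -95/28*3 = -285/28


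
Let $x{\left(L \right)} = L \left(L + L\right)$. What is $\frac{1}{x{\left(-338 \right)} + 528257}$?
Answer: $\frac{1}{756745} \approx 1.3214 \cdot 10^{-6}$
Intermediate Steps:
$x{\left(L \right)} = 2 L^{2}$ ($x{\left(L \right)} = L 2 L = 2 L^{2}$)
$\frac{1}{x{\left(-338 \right)} + 528257} = \frac{1}{2 \left(-338\right)^{2} + 528257} = \frac{1}{2 \cdot 114244 + 528257} = \frac{1}{228488 + 528257} = \frac{1}{756745}$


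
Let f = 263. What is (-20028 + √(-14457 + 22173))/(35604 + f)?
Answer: -20028/35867 + 2*√1929/35867 ≈ -0.55595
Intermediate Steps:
(-20028 + √(-14457 + 22173))/(35604 + f) = (-20028 + √(-14457 + 22173))/(35604 + 263) = (-20028 + √7716)/35867 = (-20028 + 2*√1929)*(1/35867) = -20028/35867 + 2*√1929/35867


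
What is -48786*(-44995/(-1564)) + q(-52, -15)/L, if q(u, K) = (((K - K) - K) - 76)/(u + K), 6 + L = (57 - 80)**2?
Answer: -38459706261733/27402062 ≈ -1.4035e+6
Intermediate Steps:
L = 523 (L = -6 + (57 - 80)**2 = -6 + (-23)**2 = -6 + 529 = 523)
q(u, K) = (-76 - K)/(K + u) (q(u, K) = ((0 - K) - 76)/(K + u) = (-K - 76)/(K + u) = (-76 - K)/(K + u))
-48786*(-44995/(-1564)) + q(-52, -15)/L = -48786*(-44995/(-1564)) + ((-76 - 1*(-15))/(-15 - 52))/523 = -48786*(-44995*(-1/1564)) + ((-76 + 15)/(-67))*(1/523) = -48786/(1/(44995/1564)) - 1/67*(-61)*(1/523) = -48786/1564/44995 + (61/67)*(1/523) = -48786*44995/1564 + 61/35041 = -1097563035/782 + 61/35041 = -38459706261733/27402062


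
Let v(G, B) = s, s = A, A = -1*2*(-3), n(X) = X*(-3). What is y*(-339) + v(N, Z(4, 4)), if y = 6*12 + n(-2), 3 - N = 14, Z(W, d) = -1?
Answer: -26436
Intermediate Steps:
n(X) = -3*X
A = 6 (A = -2*(-3) = 6)
s = 6
N = -11 (N = 3 - 1*14 = 3 - 14 = -11)
v(G, B) = 6
y = 78 (y = 6*12 - 3*(-2) = 72 + 6 = 78)
y*(-339) + v(N, Z(4, 4)) = 78*(-339) + 6 = -26442 + 6 = -26436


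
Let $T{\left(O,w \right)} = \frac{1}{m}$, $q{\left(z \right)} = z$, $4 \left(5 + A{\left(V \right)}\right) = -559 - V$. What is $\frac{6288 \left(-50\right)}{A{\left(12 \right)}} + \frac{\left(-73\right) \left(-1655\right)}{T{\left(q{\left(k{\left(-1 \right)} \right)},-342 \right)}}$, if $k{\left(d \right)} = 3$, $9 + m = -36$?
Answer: $- \frac{1070605775}{197} \approx -5.4345 \cdot 10^{6}$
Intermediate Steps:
$m = -45$ ($m = -9 - 36 = -45$)
$A{\left(V \right)} = - \frac{579}{4} - \frac{V}{4}$ ($A{\left(V \right)} = -5 + \frac{-559 - V}{4} = -5 - \left(\frac{559}{4} + \frac{V}{4}\right) = - \frac{579}{4} - \frac{V}{4}$)
$T{\left(O,w \right)} = - \frac{1}{45}$ ($T{\left(O,w \right)} = \frac{1}{-45} = - \frac{1}{45}$)
$\frac{6288 \left(-50\right)}{A{\left(12 \right)}} + \frac{\left(-73\right) \left(-1655\right)}{T{\left(q{\left(k{\left(-1 \right)} \right)},-342 \right)}} = \frac{6288 \left(-50\right)}{- \frac{579}{4} - 3} + \frac{\left(-73\right) \left(-1655\right)}{- \frac{1}{45}} = - \frac{314400}{- \frac{579}{4} - 3} + 120815 \left(-45\right) = - \frac{314400}{- \frac{591}{4}} - 5436675 = \left(-314400\right) \left(- \frac{4}{591}\right) - 5436675 = \frac{419200}{197} - 5436675 = - \frac{1070605775}{197}$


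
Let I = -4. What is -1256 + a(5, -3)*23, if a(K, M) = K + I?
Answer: -1233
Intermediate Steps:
a(K, M) = -4 + K (a(K, M) = K - 4 = -4 + K)
-1256 + a(5, -3)*23 = -1256 + (-4 + 5)*23 = -1256 + 1*23 = -1256 + 23 = -1233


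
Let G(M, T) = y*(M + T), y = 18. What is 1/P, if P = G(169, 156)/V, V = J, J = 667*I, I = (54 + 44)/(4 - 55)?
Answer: -32683/149175 ≈ -0.21909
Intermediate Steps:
I = -98/51 (I = 98/(-51) = 98*(-1/51) = -98/51 ≈ -1.9216)
G(M, T) = 18*M + 18*T (G(M, T) = 18*(M + T) = 18*M + 18*T)
J = -65366/51 (J = 667*(-98/51) = -65366/51 ≈ -1281.7)
V = -65366/51 ≈ -1281.7
P = -149175/32683 (P = (18*169 + 18*156)/(-65366/51) = (3042 + 2808)*(-51/65366) = 5850*(-51/65366) = -149175/32683 ≈ -4.5643)
1/P = 1/(-149175/32683) = -32683/149175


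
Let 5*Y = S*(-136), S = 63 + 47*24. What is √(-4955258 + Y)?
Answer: I*√124691330/5 ≈ 2233.3*I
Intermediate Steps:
S = 1191 (S = 63 + 1128 = 1191)
Y = -161976/5 (Y = (1191*(-136))/5 = (⅕)*(-161976) = -161976/5 ≈ -32395.)
√(-4955258 + Y) = √(-4955258 - 161976/5) = √(-24938266/5) = I*√124691330/5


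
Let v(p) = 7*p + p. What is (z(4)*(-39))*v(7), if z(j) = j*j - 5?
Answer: -24024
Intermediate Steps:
z(j) = -5 + j² (z(j) = j² - 5 = -5 + j²)
v(p) = 8*p
(z(4)*(-39))*v(7) = ((-5 + 4²)*(-39))*(8*7) = ((-5 + 16)*(-39))*56 = (11*(-39))*56 = -429*56 = -24024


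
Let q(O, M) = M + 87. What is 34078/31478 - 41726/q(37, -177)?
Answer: 329129512/708255 ≈ 464.70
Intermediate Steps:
q(O, M) = 87 + M
34078/31478 - 41726/q(37, -177) = 34078/31478 - 41726/(87 - 177) = 34078*(1/31478) - 41726/(-90) = 17039/15739 - 41726*(-1/90) = 17039/15739 + 20863/45 = 329129512/708255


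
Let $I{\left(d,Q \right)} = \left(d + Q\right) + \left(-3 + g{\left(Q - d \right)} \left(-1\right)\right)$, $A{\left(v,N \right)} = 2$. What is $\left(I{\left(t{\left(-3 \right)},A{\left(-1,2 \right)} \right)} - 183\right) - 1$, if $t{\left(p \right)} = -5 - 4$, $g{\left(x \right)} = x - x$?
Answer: $-194$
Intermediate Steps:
$g{\left(x \right)} = 0$
$t{\left(p \right)} = -9$
$I{\left(d,Q \right)} = -3 + Q + d$ ($I{\left(d,Q \right)} = \left(d + Q\right) + \left(-3 + 0 \left(-1\right)\right) = \left(Q + d\right) + \left(-3 + 0\right) = \left(Q + d\right) - 3 = -3 + Q + d$)
$\left(I{\left(t{\left(-3 \right)},A{\left(-1,2 \right)} \right)} - 183\right) - 1 = \left(\left(-3 + 2 - 9\right) - 183\right) - 1 = \left(-10 - 183\right) - 1 = -193 - 1 = -194$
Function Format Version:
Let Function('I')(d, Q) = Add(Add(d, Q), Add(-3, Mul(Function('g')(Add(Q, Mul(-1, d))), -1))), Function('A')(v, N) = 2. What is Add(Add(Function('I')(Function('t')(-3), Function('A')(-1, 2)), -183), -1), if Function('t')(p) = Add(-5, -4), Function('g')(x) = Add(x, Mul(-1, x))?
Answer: -194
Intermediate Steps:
Function('g')(x) = 0
Function('t')(p) = -9
Function('I')(d, Q) = Add(-3, Q, d) (Function('I')(d, Q) = Add(Add(d, Q), Add(-3, Mul(0, -1))) = Add(Add(Q, d), Add(-3, 0)) = Add(Add(Q, d), -3) = Add(-3, Q, d))
Add(Add(Function('I')(Function('t')(-3), Function('A')(-1, 2)), -183), -1) = Add(Add(Add(-3, 2, -9), -183), -1) = Add(Add(-10, -183), -1) = Add(-193, -1) = -194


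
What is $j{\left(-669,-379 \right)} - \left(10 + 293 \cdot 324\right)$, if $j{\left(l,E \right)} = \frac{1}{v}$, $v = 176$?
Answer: $- \frac{16709791}{176} \approx -94942.0$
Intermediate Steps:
$j{\left(l,E \right)} = \frac{1}{176}$
$j{\left(-669,-379 \right)} - \left(10 + 293 \cdot 324\right) = \frac{1}{176} - \left(10 + 293 \cdot 324\right) = \frac{1}{176} - \left(10 + 94932\right) = \frac{1}{176} - 94942 = - \frac{16709791}{176}$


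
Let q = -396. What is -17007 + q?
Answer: -17403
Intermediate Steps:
-17007 + q = -17007 - 396 = -17403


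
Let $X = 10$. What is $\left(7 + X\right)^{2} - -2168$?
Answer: $2457$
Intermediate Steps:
$\left(7 + X\right)^{2} - -2168 = \left(7 + 10\right)^{2} - -2168 = 17^{2} + 2168 = 289 + 2168 = 2457$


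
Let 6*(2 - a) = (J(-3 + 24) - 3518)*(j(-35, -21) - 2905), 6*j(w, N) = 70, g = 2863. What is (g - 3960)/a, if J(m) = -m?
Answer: 9873/15359242 ≈ 0.00064281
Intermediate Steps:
j(w, N) = 35/3 (j(w, N) = (⅙)*70 = 35/3)
a = -15359242/9 (a = 2 - (-(-3 + 24) - 3518)*(35/3 - 2905)/6 = 2 - (-1*21 - 3518)*(-8680)/(6*3) = 2 - (-21 - 3518)*(-8680)/(6*3) = 2 - (-3539)*(-8680)/(6*3) = 2 - ⅙*30718520/3 = 2 - 15359260/9 = -15359242/9 ≈ -1.7066e+6)
(g - 3960)/a = (2863 - 3960)/(-15359242/9) = -1097*(-9/15359242) = 9873/15359242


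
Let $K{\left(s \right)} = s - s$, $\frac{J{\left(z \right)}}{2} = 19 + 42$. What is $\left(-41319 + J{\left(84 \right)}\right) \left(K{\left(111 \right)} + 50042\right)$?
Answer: $-2061580274$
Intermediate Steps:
$J{\left(z \right)} = 122$ ($J{\left(z \right)} = 2 \left(19 + 42\right) = 2 \cdot 61 = 122$)
$K{\left(s \right)} = 0$
$\left(-41319 + J{\left(84 \right)}\right) \left(K{\left(111 \right)} + 50042\right) = \left(-41319 + 122\right) \left(0 + 50042\right) = \left(-41197\right) 50042 = -2061580274$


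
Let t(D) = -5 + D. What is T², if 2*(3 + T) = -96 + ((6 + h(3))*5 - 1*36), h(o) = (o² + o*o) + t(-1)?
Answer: 576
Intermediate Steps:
h(o) = -6 + 2*o² (h(o) = (o² + o*o) + (-5 - 1) = (o² + o²) - 6 = 2*o² - 6 = -6 + 2*o²)
T = -24 (T = -3 + (-96 + ((6 + (-6 + 2*3²))*5 - 1*36))/2 = -3 + (-96 + ((6 + (-6 + 2*9))*5 - 36))/2 = -3 + (-96 + ((6 + (-6 + 18))*5 - 36))/2 = -3 + (-96 + ((6 + 12)*5 - 36))/2 = -3 + (-96 + (18*5 - 36))/2 = -3 + (-96 + (90 - 36))/2 = -3 + (-96 + 54)/2 = -3 + (½)*(-42) = -3 - 21 = -24)
T² = (-24)² = 576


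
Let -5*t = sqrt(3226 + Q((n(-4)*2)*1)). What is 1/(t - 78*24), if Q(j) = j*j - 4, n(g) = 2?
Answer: -23400/43803181 + 5*sqrt(3238)/87606362 ≈ -0.00053096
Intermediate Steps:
Q(j) = -4 + j**2 (Q(j) = j**2 - 4 = -4 + j**2)
t = -sqrt(3238)/5 (t = -sqrt(3226 + (-4 + ((2*2)*1)**2))/5 = -sqrt(3226 + (-4 + (4*1)**2))/5 = -sqrt(3226 + (-4 + 4**2))/5 = -sqrt(3226 + (-4 + 16))/5 = -sqrt(3226 + 12)/5 = -sqrt(3238)/5 ≈ -11.381)
1/(t - 78*24) = 1/(-sqrt(3238)/5 - 78*24) = 1/(-sqrt(3238)/5 - 1872) = 1/(-1872 - sqrt(3238)/5)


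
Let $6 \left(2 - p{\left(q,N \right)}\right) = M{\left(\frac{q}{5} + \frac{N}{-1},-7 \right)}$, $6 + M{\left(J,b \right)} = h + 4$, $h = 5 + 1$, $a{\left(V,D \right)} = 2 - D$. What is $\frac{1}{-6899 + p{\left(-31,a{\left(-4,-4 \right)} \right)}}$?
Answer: $- \frac{3}{20693} \approx -0.00014498$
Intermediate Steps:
$h = 6$
$M{\left(J,b \right)} = 4$ ($M{\left(J,b \right)} = -6 + \left(6 + 4\right) = -6 + 10 = 4$)
$p{\left(q,N \right)} = \frac{4}{3}$ ($p{\left(q,N \right)} = 2 - \frac{2}{3} = \frac{4}{3}$)
$\frac{1}{-6899 + p{\left(-31,a{\left(-4,-4 \right)} \right)}} = \frac{1}{-6899 + \frac{4}{3}} = \frac{1}{- \frac{20693}{3}} = - \frac{3}{20693}$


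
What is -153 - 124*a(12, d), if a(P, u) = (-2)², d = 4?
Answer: -649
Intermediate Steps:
a(P, u) = 4
-153 - 124*a(12, d) = -153 - 124*4 = -153 - 496 = -649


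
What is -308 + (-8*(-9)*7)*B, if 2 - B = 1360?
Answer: -684740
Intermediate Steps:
B = -1358 (B = 2 - 1*1360 = 2 - 1360 = -1358)
-308 + (-8*(-9)*7)*B = -308 + (-8*(-9)*7)*(-1358) = -308 + (72*7)*(-1358) = -308 + 504*(-1358) = -308 - 684432 = -684740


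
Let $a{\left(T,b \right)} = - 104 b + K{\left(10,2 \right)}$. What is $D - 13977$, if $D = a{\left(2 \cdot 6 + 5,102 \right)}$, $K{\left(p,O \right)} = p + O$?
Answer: $-24573$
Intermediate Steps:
$K{\left(p,O \right)} = O + p$
$a{\left(T,b \right)} = 12 - 104 b$ ($a{\left(T,b \right)} = - 104 b + \left(2 + 10\right) = - 104 b + 12 = 12 - 104 b$)
$D = -10596$ ($D = 12 - 10608 = -10596$)
$D - 13977 = -10596 - 13977 = -24573$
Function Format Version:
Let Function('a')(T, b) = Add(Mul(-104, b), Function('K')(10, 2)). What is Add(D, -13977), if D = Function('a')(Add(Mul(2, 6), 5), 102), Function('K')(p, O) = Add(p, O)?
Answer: -24573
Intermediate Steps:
Function('K')(p, O) = Add(O, p)
Function('a')(T, b) = Add(12, Mul(-104, b)) (Function('a')(T, b) = Add(Mul(-104, b), Add(2, 10)) = Add(Mul(-104, b), 12) = Add(12, Mul(-104, b)))
D = -10596 (D = Add(12, Mul(-104, 102)) = Add(12, -10608) = -10596)
Add(D, -13977) = Add(-10596, -13977) = -24573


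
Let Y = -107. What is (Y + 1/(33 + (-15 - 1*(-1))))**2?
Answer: 4129024/361 ≈ 11438.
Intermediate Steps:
(Y + 1/(33 + (-15 - 1*(-1))))**2 = (-107 + 1/(33 + (-15 - 1*(-1))))**2 = (-107 + 1/(33 + (-15 + 1)))**2 = (-107 + 1/(33 - 14))**2 = (-107 + 1/19)**2 = (-2032/19)**2 = 4129024/361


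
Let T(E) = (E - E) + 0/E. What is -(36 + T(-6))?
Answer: -36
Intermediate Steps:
T(E) = 0 (T(E) = 0 + 0 = 0)
-(36 + T(-6)) = -(36 + 0) = -1*36 = -36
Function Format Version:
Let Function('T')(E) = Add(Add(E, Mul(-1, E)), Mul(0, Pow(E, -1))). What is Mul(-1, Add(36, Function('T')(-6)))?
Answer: -36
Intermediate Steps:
Function('T')(E) = 0 (Function('T')(E) = Add(0, 0) = 0)
Mul(-1, Add(36, Function('T')(-6))) = Mul(-1, Add(36, 0)) = Mul(-1, 36) = -36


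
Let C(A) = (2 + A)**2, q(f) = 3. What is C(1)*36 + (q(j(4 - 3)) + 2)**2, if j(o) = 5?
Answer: 349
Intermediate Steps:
C(1)*36 + (q(j(4 - 3)) + 2)**2 = (2 + 1)**2*36 + (3 + 2)**2 = 3**2*36 + 5**2 = 9*36 + 25 = 324 + 25 = 349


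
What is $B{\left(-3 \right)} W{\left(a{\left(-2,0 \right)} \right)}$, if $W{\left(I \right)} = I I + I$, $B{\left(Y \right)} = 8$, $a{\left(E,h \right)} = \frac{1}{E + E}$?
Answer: $- \frac{3}{2} \approx -1.5$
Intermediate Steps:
$a{\left(E,h \right)} = \frac{1}{2 E}$
$W{\left(I \right)} = I + I^{2}$ ($W{\left(I \right)} = I^{2} + I = I + I^{2}$)
$B{\left(-3 \right)} W{\left(a{\left(-2,0 \right)} \right)} = 8 \frac{1}{2 \left(-2\right)} \left(1 + \frac{1}{2 \left(-2\right)}\right) = 8 \cdot \frac{1}{2} \left(- \frac{1}{2}\right) \left(1 + \frac{1}{2} \left(- \frac{1}{2}\right)\right) = 8 \left(- \frac{1 - \frac{1}{4}}{4}\right) = 8 \left(\left(- \frac{1}{4}\right) \frac{3}{4}\right) = 8 \left(- \frac{3}{16}\right) = - \frac{3}{2}$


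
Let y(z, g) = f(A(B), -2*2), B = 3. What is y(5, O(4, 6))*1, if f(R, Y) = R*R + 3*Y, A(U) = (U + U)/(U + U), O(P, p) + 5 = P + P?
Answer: -11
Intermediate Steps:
O(P, p) = -5 + 2*P (O(P, p) = -5 + (P + P) = -5 + 2*P)
A(U) = 1 (A(U) = (2*U)/((2*U)) = (2*U)*(1/(2*U)) = 1)
f(R, Y) = R² + 3*Y
y(z, g) = -11 (y(z, g) = 1² + 3*(-2*2) = 1 + 3*(-4) = 1 - 12 = -11)
y(5, O(4, 6))*1 = -11*1 = -11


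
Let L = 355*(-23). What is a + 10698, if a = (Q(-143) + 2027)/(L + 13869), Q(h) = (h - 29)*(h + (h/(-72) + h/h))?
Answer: 1098855025/102672 ≈ 10703.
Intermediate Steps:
Q(h) = (1 + 71*h/72)*(-29 + h) (Q(h) = (-29 + h)*(h + (h*(-1/72) + 1)) = (-29 + h)*(h + (-h/72 + 1)) = (-29 + h)*(h + (1 - h/72)) = (-29 + h)*(1 + 71*h/72) = (1 + 71*h/72)*(-29 + h))
L = -8165
a = 469969/102672 (a = ((-29 - 1987/72*(-143) + (71/72)*(-143)**2) + 2027)/(-8165 + 13869) = ((-29 + 284141/72 + (71/72)*20449) + 2027)/5704 = ((-29 + 284141/72 + 1451879/72) + 2027)*(1/5704) = (433483/18 + 2027)*(1/5704) = (469969/18)*(1/5704) = 469969/102672 ≈ 4.5774)
a + 10698 = 469969/102672 + 10698 = 1098855025/102672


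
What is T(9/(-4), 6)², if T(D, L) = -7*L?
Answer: 1764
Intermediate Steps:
T(9/(-4), 6)² = (-7*6)² = (-42)² = 1764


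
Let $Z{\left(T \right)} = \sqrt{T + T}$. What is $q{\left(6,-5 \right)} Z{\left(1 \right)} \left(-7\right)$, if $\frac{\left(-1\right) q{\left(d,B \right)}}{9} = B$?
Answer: $- 315 \sqrt{2} \approx -445.48$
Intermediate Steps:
$q{\left(d,B \right)} = - 9 B$
$Z{\left(T \right)} = \sqrt{2} \sqrt{T}$ ($Z{\left(T \right)} = \sqrt{2 T} = \sqrt{2} \sqrt{T}$)
$q{\left(6,-5 \right)} Z{\left(1 \right)} \left(-7\right) = \left(-9\right) \left(-5\right) \sqrt{2} \sqrt{1} \left(-7\right) = 45 \sqrt{2} \cdot 1 \left(-7\right) = 45 \sqrt{2} \left(-7\right) = - 315 \sqrt{2}$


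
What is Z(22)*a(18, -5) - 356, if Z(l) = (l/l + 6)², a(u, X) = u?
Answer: 526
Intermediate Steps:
Z(l) = 49 (Z(l) = (1 + 6)² = 7² = 49)
Z(22)*a(18, -5) - 356 = 49*18 - 356 = 882 - 356 = 526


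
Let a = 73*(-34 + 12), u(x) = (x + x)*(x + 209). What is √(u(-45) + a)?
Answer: 7*I*√334 ≈ 127.93*I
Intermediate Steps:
u(x) = 2*x*(209 + x) (u(x) = (2*x)*(209 + x) = 2*x*(209 + x))
a = -1606 (a = 73*(-22) = -1606)
√(u(-45) + a) = √(2*(-45)*(209 - 45) - 1606) = √(2*(-45)*164 - 1606) = √(-14760 - 1606) = √(-16366) = 7*I*√334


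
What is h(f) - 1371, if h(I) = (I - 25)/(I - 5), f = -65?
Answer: -9588/7 ≈ -1369.7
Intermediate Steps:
h(I) = (-25 + I)/(-5 + I)
h(f) - 1371 = (-25 - 65)/(-5 - 65) - 1371 = -90/(-70) - 1371 = -1/70*(-90) - 1371 = 9/7 - 1371 = -9588/7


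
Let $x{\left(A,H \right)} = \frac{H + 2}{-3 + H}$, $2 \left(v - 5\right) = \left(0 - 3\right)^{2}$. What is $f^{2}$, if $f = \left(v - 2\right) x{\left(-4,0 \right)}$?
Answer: $25$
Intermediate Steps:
$v = \frac{19}{2}$ ($v = 5 + \frac{\left(0 - 3\right)^{2}}{2} = 5 + \frac{\left(-3\right)^{2}}{2} = 5 + \frac{1}{2} \cdot 9 = 5 + \frac{9}{2} = \frac{19}{2} \approx 9.5$)
$x{\left(A,H \right)} = \frac{2 + H}{-3 + H}$
$f = -5$ ($f = \left(\frac{19}{2} - 2\right) \frac{2 + 0}{-3 + 0} = \frac{15 \frac{1}{-3} \cdot 2}{2} = \frac{15 \left(\left(- \frac{1}{3}\right) 2\right)}{2} = \frac{15}{2} \left(- \frac{2}{3}\right) = -5$)
$f^{2} = \left(-5\right)^{2} = 25$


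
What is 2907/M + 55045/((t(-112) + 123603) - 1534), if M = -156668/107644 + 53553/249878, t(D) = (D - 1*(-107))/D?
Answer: -267203928379912356278/114101642827068919 ≈ -2341.8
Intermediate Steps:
t(D) = (107 + D)/D (t(D) = (D + 107)/D = (107 + D)/D)
M = -8345806843/6724466858 (M = -156668*1/107644 + 53553*(1/249878) = -39167/26911 + 53553/249878 = -8345806843/6724466858 ≈ -1.2411)
2907/M + 55045/((t(-112) + 123603) - 1534) = 2907/(-8345806843/6724466858) + 55045/(((107 - 112)/(-112) + 123603) - 1534) = 2907*(-6724466858/8345806843) + 55045/((-1/112*(-5) + 123603) - 1534) = -19548025156206/8345806843 + 55045/((5/112 + 123603) - 1534) = -19548025156206/8345806843 + 55045/(13843541/112 - 1534) = -19548025156206/8345806843 + 55045/(13671733/112) = -19548025156206/8345806843 + 55045*(112/13671733) = -19548025156206/8345806843 + 6165040/13671733 = -267203928379912356278/114101642827068919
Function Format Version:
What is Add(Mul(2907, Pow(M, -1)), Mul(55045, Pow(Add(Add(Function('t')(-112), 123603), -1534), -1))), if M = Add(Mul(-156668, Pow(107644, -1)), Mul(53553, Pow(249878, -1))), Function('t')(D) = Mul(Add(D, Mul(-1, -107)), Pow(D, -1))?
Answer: Rational(-267203928379912356278, 114101642827068919) ≈ -2341.8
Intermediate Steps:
Function('t')(D) = Mul(Pow(D, -1), Add(107, D)) (Function('t')(D) = Mul(Add(D, 107), Pow(D, -1)) = Mul(Add(107, D), Pow(D, -1)) = Mul(Pow(D, -1), Add(107, D)))
M = Rational(-8345806843, 6724466858) (M = Add(Mul(-156668, Rational(1, 107644)), Mul(53553, Rational(1, 249878))) = Add(Rational(-39167, 26911), Rational(53553, 249878)) = Rational(-8345806843, 6724466858) ≈ -1.2411)
Add(Mul(2907, Pow(M, -1)), Mul(55045, Pow(Add(Add(Function('t')(-112), 123603), -1534), -1))) = Add(Mul(2907, Pow(Rational(-8345806843, 6724466858), -1)), Mul(55045, Pow(Add(Add(Mul(Pow(-112, -1), Add(107, -112)), 123603), -1534), -1))) = Add(Mul(2907, Rational(-6724466858, 8345806843)), Mul(55045, Pow(Add(Add(Mul(Rational(-1, 112), -5), 123603), -1534), -1))) = Add(Rational(-19548025156206, 8345806843), Mul(55045, Pow(Add(Add(Rational(5, 112), 123603), -1534), -1))) = Add(Rational(-19548025156206, 8345806843), Mul(55045, Pow(Add(Rational(13843541, 112), -1534), -1))) = Add(Rational(-19548025156206, 8345806843), Mul(55045, Pow(Rational(13671733, 112), -1))) = Add(Rational(-19548025156206, 8345806843), Mul(55045, Rational(112, 13671733))) = Add(Rational(-19548025156206, 8345806843), Rational(6165040, 13671733)) = Rational(-267203928379912356278, 114101642827068919)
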